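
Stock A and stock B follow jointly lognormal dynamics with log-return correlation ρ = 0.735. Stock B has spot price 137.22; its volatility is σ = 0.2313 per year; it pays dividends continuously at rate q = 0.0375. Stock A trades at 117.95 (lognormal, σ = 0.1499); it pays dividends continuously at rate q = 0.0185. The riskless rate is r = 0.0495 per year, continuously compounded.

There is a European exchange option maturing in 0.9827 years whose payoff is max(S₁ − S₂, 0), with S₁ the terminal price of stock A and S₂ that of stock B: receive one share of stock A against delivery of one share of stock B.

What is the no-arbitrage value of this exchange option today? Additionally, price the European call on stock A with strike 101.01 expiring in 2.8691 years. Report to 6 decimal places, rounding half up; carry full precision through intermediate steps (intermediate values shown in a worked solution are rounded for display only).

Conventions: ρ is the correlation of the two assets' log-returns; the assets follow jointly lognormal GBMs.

σ_eff = √(σ₁² + σ₂² − 2ρσ₁σ₂) = √(0.1499² + 0.2313² − 2·0.735·0.1499·0.2313) = 0.158120
d₁ = (ln(S₁/S₂) + (q₂ − q₁ + σ_eff²/2)T) / (σ_eff√T) = (ln(117.95/137.22) + (0.0375 − 0.0185 + 0.012501)·0.9827) / 0.156747 = -0.767918
d₂ = d₁ − σ_eff√T = -0.767918 − 0.156747 = -0.924665
N(d₁) = 0.221268,  N(d₂) = 0.177570
V = S₁·e^{−q₁T}·N(d₁) − S₂·e^{−q₂T}·N(d₂) = 25.628364 − 23.484593 = 2.143772
[vanilla: stock A call K=101.01]
σ√T = 0.1499·√2.8691 = 0.253907
d₁ = (ln(S/K) + (r−q+σ²/2)T) / (σ√T) = (ln(117.95/101.01) + (0.0495−0.0185+0.1499²/2)·2.8691) / 0.253907 = (0.155041 + 0.121176) / 0.253907 = 1.087870
d₂ = d₁ − σ√T = 1.087870 − 0.253907 = 0.833963
e^{−rT} = 0.867604
e^{−qT} = 0.948306
N(d₁) = 0.861674,  N(d₂) = 0.797849
price = S·e^{−qT}·N(d₁) − K·e^{−rT}·N(d₂) = 96.380505 − 69.920814 = 26.459691

exchange price = 2.143772
price(stock A call K=101.01) = 26.459691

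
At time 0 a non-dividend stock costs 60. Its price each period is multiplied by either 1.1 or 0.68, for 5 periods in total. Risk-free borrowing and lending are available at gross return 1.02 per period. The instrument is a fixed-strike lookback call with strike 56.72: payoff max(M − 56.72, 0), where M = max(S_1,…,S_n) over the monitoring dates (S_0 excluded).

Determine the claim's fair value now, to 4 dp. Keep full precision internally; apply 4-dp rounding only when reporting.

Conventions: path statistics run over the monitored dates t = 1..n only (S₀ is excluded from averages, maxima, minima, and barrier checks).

Set p* = 0.8095 (from d < R < u); the path-dependent value is the discounted p*-expectation over all price paths.
Enumerate all 2^5 = 32 price paths (U = up ×1.1, D = down ×0.68); each path with k up-moves has probability p*^k·(1−p*)^(5−k).
DDDDD: M=40.8000, payoff=0.0000, prob=0.000251
UDDDD: M=66.0000, payoff=9.2800, prob=0.001066
DUDDD: M=44.8800, payoff=0.0000, prob=0.001066
UUDDD: M=72.6000, payoff=15.8800, prob=0.004529
DDUDD: M=40.8000, payoff=0.0000, prob=0.001066
UDUDD: M=66.0000, payoff=9.2800, prob=0.004529
DUUDD: M=49.3680, payoff=0.0000, prob=0.004529
UUUDD: M=79.8600, payoff=23.1400, prob=0.019247
DDDUD: M=40.8000, payoff=0.0000, prob=0.001066
UDDUD: M=66.0000, payoff=9.2800, prob=0.004529
DUDUD: M=44.8800, payoff=0.0000, prob=0.004529
UUDUD: M=72.6000, payoff=15.8800, prob=0.019247
DDUUD: M=40.8000, payoff=0.0000, prob=0.004529
UDUUD: M=66.0000, payoff=9.2800, prob=0.019247
DUUUD: M=54.3048, payoff=0.0000, prob=0.019247
UUUUD: M=87.8460, payoff=31.1260, prob=0.081801
DDDDU: M=40.8000, payoff=0.0000, prob=0.001066
UDDDU: M=66.0000, payoff=9.2800, prob=0.004529
DUDDU: M=44.8800, payoff=0.0000, prob=0.004529
UUDDU: M=72.6000, payoff=15.8800, prob=0.019247
DDUDU: M=40.8000, payoff=0.0000, prob=0.004529
UDUDU: M=66.0000, payoff=9.2800, prob=0.019247
DUUDU: M=49.3680, payoff=0.0000, prob=0.019247
UUUDU: M=79.8600, payoff=23.1400, prob=0.081801
DDDUU: M=40.8000, payoff=0.0000, prob=0.004529
UDDUU: M=66.0000, payoff=9.2800, prob=0.019247
DUDUU: M=44.8800, payoff=0.0000, prob=0.019247
UUDUU: M=72.6000, payoff=15.8800, prob=0.081801
DDUUU: M=40.8000, payoff=0.0000, prob=0.019247
UDUUU: M=66.0000, payoff=9.2800, prob=0.081801
DUUUU: M=59.7353, payoff=3.0153, prob=0.081801
UUUUU: M=96.6306, payoff=39.9106, prob=0.347655
Price = Σ prob·payoff / R^5 = 22.419307 / 1.104081 = 20.3059

price = 20.3059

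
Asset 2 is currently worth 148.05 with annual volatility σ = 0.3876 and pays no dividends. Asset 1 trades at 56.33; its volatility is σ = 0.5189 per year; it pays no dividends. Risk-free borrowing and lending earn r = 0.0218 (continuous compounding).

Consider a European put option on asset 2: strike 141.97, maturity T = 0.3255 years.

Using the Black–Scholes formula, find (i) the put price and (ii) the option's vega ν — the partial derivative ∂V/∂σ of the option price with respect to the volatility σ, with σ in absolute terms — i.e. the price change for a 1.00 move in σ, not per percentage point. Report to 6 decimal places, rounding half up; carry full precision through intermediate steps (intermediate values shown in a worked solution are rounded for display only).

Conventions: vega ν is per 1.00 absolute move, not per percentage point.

price = 9.490823
ν = 31.887292

σ√T = 0.3876·√0.3255 = 0.221136
d₁ = (ln(S/K) + (r+σ²/2)T) / (σ√T) = (ln(148.05/141.97) + (0.0218+0.3876²/2)·0.3255) / 0.221136 = (0.041934 + 0.031546) / 0.221136 = 0.332288
d₂ = d₁ − σ√T = 0.332288 − 0.221136 = 0.111152
e^{−rT} = 0.992929
N(−d₁) = 0.369836,  N(−d₂) = 0.455748
Put price V = K·e^{−rT}·N(−d₂) − S·N(−d₁) = 64.245047 − 54.754224 = 9.490823
φ(d₁) = (1/√(2π))·e^{−d₁²/2} = 0.377515
ν = S·φ(d₁)·√T = 31.887292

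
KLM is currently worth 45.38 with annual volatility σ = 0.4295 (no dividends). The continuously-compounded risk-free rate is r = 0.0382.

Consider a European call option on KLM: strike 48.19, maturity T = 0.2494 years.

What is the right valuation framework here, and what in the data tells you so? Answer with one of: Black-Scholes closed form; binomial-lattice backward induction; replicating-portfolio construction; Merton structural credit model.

framework: Black-Scholes closed form

Key observation: a European-exercise option on KLM struck at 48.19 — a GBM underlying with constant parameters — admits an analytic price: the data contain no early exercise, no discrete tree, no debt structure.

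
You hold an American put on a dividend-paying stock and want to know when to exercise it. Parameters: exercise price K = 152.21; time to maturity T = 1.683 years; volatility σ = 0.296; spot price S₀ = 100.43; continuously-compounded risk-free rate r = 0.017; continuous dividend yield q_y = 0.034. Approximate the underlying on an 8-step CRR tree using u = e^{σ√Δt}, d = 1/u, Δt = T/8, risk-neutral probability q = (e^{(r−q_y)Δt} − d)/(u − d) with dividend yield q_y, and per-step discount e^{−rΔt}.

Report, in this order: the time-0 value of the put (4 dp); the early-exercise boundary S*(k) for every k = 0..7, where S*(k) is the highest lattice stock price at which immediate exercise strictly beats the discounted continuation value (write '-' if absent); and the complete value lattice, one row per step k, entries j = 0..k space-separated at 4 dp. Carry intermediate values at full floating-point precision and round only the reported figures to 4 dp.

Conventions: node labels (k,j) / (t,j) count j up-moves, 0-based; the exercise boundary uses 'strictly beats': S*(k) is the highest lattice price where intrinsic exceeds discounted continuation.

Δt=0.21038  u=1.14541  d=0.87305  q=0.45300  discount=0.99643
step 8 (expiry): payoffs max(K−S,0) = 118.3126 107.7376 93.8635 75.6611 51.7800 20.4488 0.0000 0.0000 0.0000
step 7: (k=7,j=0): S=38.8265, K−S=113.3835, hold=113.1168 ⇒ V=113.3835 exercise | (k=7,j=1): S=50.9393, K−S=101.2707, hold=101.0904 ⇒ V=101.2707 exercise | (k=7,j=2): S=66.8309, K−S=85.3791, hold=85.3121 ⇒ V=85.3791 exercise | (k=7,j=3): S=87.6802, K−S=64.5298, hold=64.6114 ⇒ V=64.6114 continue | (k=7,j=4): S=115.0338, K−S=37.1762, hold=37.4527 ⇒ V=37.4527 continue | (k=7,j=5): S=150.9211, K−S=1.2889, hold=11.1455 ⇒ V=11.1455 continue | (k=7,j=6): S=198.0040, K−S=0.0000, hold=0.0000 ⇒ V=0.0000 continue | (k=7,j=7): S=259.7756, K−S=0.0000, hold=0.0000 ⇒ V=0.0000 continue  boundary S*=66.8309
step 6: (k=6,j=0): S=44.4724, K−S=107.7376, hold=107.5112 ⇒ V=107.7376 exercise | (k=6,j=1): S=58.3465, K−S=93.8635, hold=93.7359 ⇒ V=93.8635 exercise | (k=6,j=2): S=76.5489, K−S=75.6611, hold=75.7000 ⇒ V=75.7000 continue | (k=6,j=3): S=100.4300, K−S=51.7800, hold=52.1216 ⇒ V=52.1216 continue | (k=6,j=4): S=131.7612, K−S=20.4488, hold=25.4442 ⇒ V=25.4442 continue | (k=6,j=5): S=172.8669, K−S=0.0000, hold=6.0748 ⇒ V=6.0748 continue | (k=6,j=6): S=226.7964, K−S=0.0000, hold=0.0000 ⇒ V=0.0000 continue  boundary S*=58.3465
step 5: (k=5,j=0): S=50.9393, K−S=101.2707, hold=101.0904 ⇒ V=101.2707 exercise | (k=5,j=1): S=66.8309, K−S=85.3791, hold=85.3297 ⇒ V=85.3791 exercise | (k=5,j=2): S=87.6802, K−S=64.5298, hold=64.7868 ⇒ V=64.7868 continue | (k=5,j=3): S=115.0338, K−S=37.1762, hold=39.8938 ⇒ V=39.8938 continue | (k=5,j=4): S=150.9211, K−S=1.2889, hold=16.6103 ⇒ V=16.6103 continue | (k=5,j=5): S=198.0040, K−S=0.0000, hold=3.3110 ⇒ V=3.3110 continue  boundary S*=66.8309
step 4: (k=4,j=0): S=58.3465, K−S=93.8635, hold=93.7359 ⇒ V=93.8635 exercise | (k=4,j=1): S=76.5489, K−S=75.6611, hold=75.7793 ⇒ V=75.7793 continue | (k=4,j=2): S=100.4300, K−S=51.7800, hold=53.3192 ⇒ V=53.3192 continue | (k=4,j=3): S=131.7612, K−S=20.4488, hold=29.2415 ⇒ V=29.2415 continue | (k=4,j=4): S=172.8669, K−S=0.0000, hold=10.5479 ⇒ V=10.5479 continue  boundary S*=58.3465
step 3: (k=3,j=0): S=66.8309, K−S=85.3791, hold=85.3654 ⇒ V=85.3791 exercise | (k=3,j=1): S=87.6802, K−S=64.5298, hold=65.3705 ⇒ V=65.3705 continue | (k=3,j=2): S=115.0338, K−S=37.1762, hold=42.2605 ⇒ V=42.2605 continue | (k=3,j=3): S=150.9211, K−S=1.2889, hold=20.6991 ⇒ V=20.6991 continue  boundary S*=66.8309
step 2: (k=2,j=0): S=76.5489, K−S=75.6611, hold=76.0427 ⇒ V=76.0427 continue | (k=2,j=1): S=100.4300, K−S=51.7800, hold=54.7056 ⇒ V=54.7056 continue | (k=2,j=2): S=131.7612, K−S=20.4488, hold=32.3771 ⇒ V=32.3771 continue  boundary S*=-
step 1: (k=1,j=0): S=87.6802, K−S=64.5298, hold=66.1400 ⇒ V=66.1400 continue | (k=1,j=1): S=115.0338, K−S=37.1762, hold=44.4315 ⇒ V=44.4315 continue  boundary S*=-
step 0: (k=0,j=0): S=100.4300, K−S=51.7800, hold=56.1050 ⇒ V=56.1050 continue  boundary S*=-

price = 56.1050
boundary = - - - 66.8309 58.3465 66.8309 58.3465 66.8309
tree:
56.1050
66.1400 44.4315
76.0427 54.7056 32.3771
85.3791 65.3705 42.2605 20.6991
93.8635 75.7793 53.3192 29.2415 10.5479
101.2707 85.3791 64.7868 39.8938 16.6103 3.3110
107.7376 93.8635 75.7000 52.1216 25.4442 6.0748 0.0000
113.3835 101.2707 85.3791 64.6114 37.4527 11.1455 0.0000 0.0000
118.3126 107.7376 93.8635 75.6611 51.7800 20.4488 0.0000 0.0000 0.0000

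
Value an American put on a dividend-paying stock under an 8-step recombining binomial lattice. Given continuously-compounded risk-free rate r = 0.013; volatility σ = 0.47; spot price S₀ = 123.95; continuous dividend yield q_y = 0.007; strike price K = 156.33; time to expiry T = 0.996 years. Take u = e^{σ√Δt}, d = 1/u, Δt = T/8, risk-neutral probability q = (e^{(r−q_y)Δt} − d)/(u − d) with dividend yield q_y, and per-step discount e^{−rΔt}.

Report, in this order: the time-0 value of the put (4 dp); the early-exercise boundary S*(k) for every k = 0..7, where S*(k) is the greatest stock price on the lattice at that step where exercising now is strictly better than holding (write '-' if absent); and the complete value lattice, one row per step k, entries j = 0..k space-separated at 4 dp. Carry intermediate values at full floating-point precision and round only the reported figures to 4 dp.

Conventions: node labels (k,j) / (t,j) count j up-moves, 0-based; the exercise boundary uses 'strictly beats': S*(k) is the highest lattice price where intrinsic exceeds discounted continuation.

price = 44.8984
boundary = - - - - 63.8495 75.3667 88.9615 105.0085
tree:
44.8984
56.3860 31.6183
68.6721 42.2122 19.3369
80.9792 54.5170 27.9669 9.3097
92.4805 67.8099 39.1590 14.9730 2.7178
102.2377 80.9633 52.6617 23.5014 5.0493 0.0000
110.5039 92.4805 67.3685 35.6433 9.3809 0.0000 0.0000
117.5069 102.2377 80.9633 51.3215 17.4285 0.0000 0.0000 0.0000
123.4397 110.5039 92.4805 67.3685 32.3800 0.0000 0.0000 0.0000 0.0000

params: Δt=0.12450 u=1.18038 d=0.84718 q=0.46088 e^(-rΔt)=0.99838
t_8 payoffs: 123.4397 110.5039 92.4805 67.3685 32.3800 0.0000 0.0000 0.0000 0.0000
t_7: node(7,0) S=38.8231 payoff=117.5069 vs cont=117.2879 → 117.5069 [stop]  node(7,1) S=54.0923 payoff=102.2377 vs cont=102.0320 → 102.2377 [stop]  node(7,2) S=75.3667 payoff=80.9633 vs cont=80.7761 → 80.9633 [stop]  node(7,3) S=105.0085 payoff=51.3215 vs cont=51.1602 → 51.3215 [stop]  node(7,4) S=146.3082 payoff=10.0218 vs cont=17.4285 → 17.4285 [wait]  node(7,5) S=203.8512 payoff=0.0000 vs cont=0.0000 → 0.0000 [wait]  node(7,6) S=284.0259 payoff=0.0000 vs cont=0.0000 → 0.0000 [wait]  node(7,7) S=395.7332 payoff=0.0000 vs cont=0.0000 → 0.0000 [wait]  ⇒ S*(7)=105.0085
t_6: node(6,0) S=45.8261 payoff=110.5039 vs cont=110.2910 → 110.5039 [stop]  node(6,1) S=63.8495 payoff=92.4805 vs cont=92.2833 → 92.4805 [stop]  node(6,2) S=88.9615 payoff=67.3685 vs cont=67.1932 → 67.3685 [stop]  node(6,3) S=123.9500 payoff=32.3800 vs cont=35.6433 → 35.6433 [wait]  node(6,4) S=172.6995 payoff=0.0000 vs cont=9.3809 → 9.3809 [wait]  node(6,5) S=240.6222 payoff=0.0000 vs cont=0.0000 → 0.0000 [wait]  node(6,6) S=335.2588 payoff=0.0000 vs cont=0.0000 → 0.0000 [wait]  ⇒ S*(6)=88.9615
t_5: node(5,0) S=54.0923 payoff=102.2377 vs cont=102.0320 → 102.2377 [stop]  node(5,1) S=75.3667 payoff=80.9633 vs cont=80.7761 → 80.9633 [stop]  node(5,2) S=105.0085 payoff=51.3215 vs cont=52.6617 → 52.6617 [wait]  node(5,3) S=146.3082 payoff=10.0218 vs cont=23.5014 → 23.5014 [wait]  node(5,4) S=203.8512 payoff=0.0000 vs cont=5.0493 → 5.0493 [wait]  node(5,5) S=284.0259 payoff=0.0000 vs cont=0.0000 → 0.0000 [wait]  ⇒ S*(5)=75.3667
t_4: node(4,0) S=63.8495 payoff=92.4805 vs cont=92.2833 → 92.4805 [stop]  node(4,1) S=88.9615 payoff=67.3685 vs cont=67.8099 → 67.8099 [wait]  node(4,2) S=123.9500 payoff=32.3800 vs cont=39.1590 → 39.1590 [wait]  node(4,3) S=172.6995 payoff=0.0000 vs cont=14.9730 → 14.9730 [wait]  node(4,4) S=240.6222 payoff=0.0000 vs cont=2.7178 → 2.7178 [wait]  ⇒ S*(4)=63.8495
t_3: node(3,0) S=75.3667 payoff=80.9633 vs cont=80.9792 → 80.9792 [wait]  node(3,1) S=105.0085 payoff=51.3215 vs cont=54.5170 → 54.5170 [wait]  node(3,2) S=146.3082 payoff=10.0218 vs cont=27.9669 → 27.9669 [wait]  node(3,3) S=203.8512 payoff=0.0000 vs cont=9.3097 → 9.3097 [wait]  ⇒ S*(3)=-
t_2: node(2,0) S=88.9615 payoff=67.3685 vs cont=68.6721 → 68.6721 [wait]  node(2,1) S=123.9500 payoff=32.3800 vs cont=42.2122 → 42.2122 [wait]  node(2,2) S=172.6995 payoff=0.0000 vs cont=19.3369 → 19.3369 [wait]  ⇒ S*(2)=-
t_1: node(1,0) S=105.0085 payoff=51.3215 vs cont=56.3860 → 56.3860 [wait]  node(1,1) S=146.3082 payoff=10.0218 vs cont=31.6183 → 31.6183 [wait]  ⇒ S*(1)=-
t_0: node(0,0) S=123.9500 payoff=32.3800 vs cont=44.8984 → 44.8984 [wait]  ⇒ S*(0)=-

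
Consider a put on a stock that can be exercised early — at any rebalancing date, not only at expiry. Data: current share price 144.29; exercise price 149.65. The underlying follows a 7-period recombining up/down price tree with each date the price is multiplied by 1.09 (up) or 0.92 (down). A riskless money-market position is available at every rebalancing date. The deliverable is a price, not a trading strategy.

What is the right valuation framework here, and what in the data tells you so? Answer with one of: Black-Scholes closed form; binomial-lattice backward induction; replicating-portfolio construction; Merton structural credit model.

Key observation: with exercise allowed before expiry on a discrete up/down model (7 steps from spot 144.29), the strike-149.65 put's value must be rolled back through the tree testing early exercise at each node.

framework: binomial-lattice backward induction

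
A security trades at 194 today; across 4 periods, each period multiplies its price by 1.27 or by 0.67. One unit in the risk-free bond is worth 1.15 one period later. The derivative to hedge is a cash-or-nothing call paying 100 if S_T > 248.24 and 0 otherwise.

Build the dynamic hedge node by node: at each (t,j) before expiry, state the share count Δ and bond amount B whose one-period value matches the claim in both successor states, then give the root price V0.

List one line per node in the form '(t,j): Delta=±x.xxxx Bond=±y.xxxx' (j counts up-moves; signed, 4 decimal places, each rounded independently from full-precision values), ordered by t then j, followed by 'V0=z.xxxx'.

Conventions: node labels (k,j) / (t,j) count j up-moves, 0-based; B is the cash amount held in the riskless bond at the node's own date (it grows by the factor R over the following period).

Under the risk-neutral measure, an up-move has probability p* = (R−d)/(u−d) = 0.8000 and values discount at R = 1.15.
At maturity the claim pays: V(4,0)=0.0000, V(4,1)=0.0000, V(4,2)=0.0000, V(4,3)=100.0000, V(4,4)=100.0000
  t=3,j=0: stock 58.3480 → up 74.1020 (V=0.0000), down 39.0932 (V=0.0000). Price 0.0000; hedge Δ=0.0000, bond B=0.0000.
  t=3,j=1: stock 110.6000 → up 140.4620 (V=0.0000), down 74.1020 (V=0.0000). Price 0.0000; hedge Δ=0.0000, bond B=0.0000.
  t=3,j=2: stock 209.6447 → up 266.2488 (V=100.0000), down 140.4620 (V=0.0000). Price 69.5652; hedge Δ=0.7950, bond B=-97.1014.
  t=3,j=3: stock 397.3863 → up 504.6806 (V=100.0000), down 266.2488 (V=100.0000). Price 86.9565; hedge Δ=0.0000, bond B=86.9565.
  t=2,j=0: stock 87.0866 → up 110.6000 (V=0.0000), down 58.3480 (V=0.0000). Price 0.0000; hedge Δ=0.0000, bond B=0.0000.
  t=2,j=1: stock 165.0746 → up 209.6447 (V=69.5652), down 110.6000 (V=0.0000). Price 48.3932; hedge Δ=0.7024, bond B=-67.5488.
  t=2,j=2: stock 312.9026 → up 397.3863 (V=86.9565), down 209.6447 (V=69.5652). Price 72.5898; hedge Δ=0.0926, bond B=43.6043.
  t=1,j=0: stock 129.9800 → up 165.0746 (V=48.3932), down 87.0866 (V=0.0000). Price 33.6648; hedge Δ=0.6205, bond B=-46.9905.
  t=1,j=1: stock 246.3800 → up 312.9026 (V=72.5898), down 165.0746 (V=48.3932). Price 58.9135; hedge Δ=0.1637, bond B=18.5858.
  t=0,j=0: stock 194.0000 → up 246.3800 (V=58.9135), down 129.9800 (V=33.6648). Price 46.8380; hedge Δ=0.2169, bond B=4.7570.
Check: Δ(0,0)·S0 + B(0,0) = 46.8380 = V0.

(0,0): Delta=0.2169 Bond=4.7570
(1,0): Delta=0.6205 Bond=-46.9905
(1,1): Delta=0.1637 Bond=18.5858
(2,0): Delta=0.0000 Bond=0.0000
(2,1): Delta=0.7024 Bond=-67.5488
(2,2): Delta=0.0926 Bond=43.6043
(3,0): Delta=0.0000 Bond=0.0000
(3,1): Delta=0.0000 Bond=0.0000
(3,2): Delta=0.7950 Bond=-97.1014
(3,3): Delta=0.0000 Bond=86.9565
V0=46.8380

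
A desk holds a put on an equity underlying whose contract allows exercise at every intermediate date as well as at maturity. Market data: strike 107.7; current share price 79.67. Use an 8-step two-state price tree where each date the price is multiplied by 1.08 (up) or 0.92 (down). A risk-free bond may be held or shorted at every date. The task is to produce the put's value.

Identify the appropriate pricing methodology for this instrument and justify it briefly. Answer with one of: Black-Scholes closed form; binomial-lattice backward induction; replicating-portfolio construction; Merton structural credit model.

Key observation: with exercise allowed before expiry on a discrete up/down model (8 steps from spot 79.67), the strike-107.7 put's value must be rolled back through the tree testing early exercise at each node.

framework: binomial-lattice backward induction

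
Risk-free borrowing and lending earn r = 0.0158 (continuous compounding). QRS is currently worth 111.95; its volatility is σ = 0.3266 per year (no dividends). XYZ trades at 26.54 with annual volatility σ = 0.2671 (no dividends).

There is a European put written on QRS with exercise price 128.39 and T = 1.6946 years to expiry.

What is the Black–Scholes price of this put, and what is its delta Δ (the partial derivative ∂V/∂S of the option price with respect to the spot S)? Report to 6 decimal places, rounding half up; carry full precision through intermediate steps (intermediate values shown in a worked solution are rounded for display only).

σ√T = 0.3266·√1.6946 = 0.425157
d₁ = (ln(S/K) + (r+σ²/2)T) / (σ√T) = (ln(111.95/128.39) + (0.0158+0.3266²/2)·1.6946) / 0.425157 = (-0.137020 + 0.117154) / 0.425157 = -0.046726
d₂ = d₁ − σ√T = -0.046726 − 0.425157 = -0.471884
e^{−rT} = 0.973581
N(−d₁) = 0.518634,  N(−d₂) = 0.681495
Put price V = K·e^{−rT}·N(−d₂) − S·N(−d₁) = 85.185536 − 58.061114 = 27.124422
Δ = −N(−d₁) = -0.518634

price = 27.124422
Δ = -0.518634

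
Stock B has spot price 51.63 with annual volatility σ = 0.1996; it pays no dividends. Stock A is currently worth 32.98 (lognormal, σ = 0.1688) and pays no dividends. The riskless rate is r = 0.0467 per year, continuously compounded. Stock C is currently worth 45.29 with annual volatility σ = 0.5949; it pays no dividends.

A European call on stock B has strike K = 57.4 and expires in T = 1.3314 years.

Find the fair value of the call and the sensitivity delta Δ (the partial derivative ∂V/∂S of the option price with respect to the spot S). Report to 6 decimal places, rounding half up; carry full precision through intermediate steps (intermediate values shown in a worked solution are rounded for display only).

price = 3.771047
Δ = 0.470159

σ√T = 0.1996·√1.3314 = 0.230311
d₁ = (ln(S/K) + (r+σ²/2)T) / (σ√T) = (ln(51.63/57.4) + (0.0467+0.1996²/2)·1.3314) / 0.230311 = (-0.105941 + 0.088698) / 0.230311 = -0.074870
d₂ = d₁ − σ√T = -0.074870 − 0.230311 = -0.305181
e^{−rT} = 0.939717
N(d₁) = 0.470159,  N(d₂) = 0.380114
Call price V = S·N(d₁) − K·e^{−rT}·N(d₂) = 24.274309 − 20.503262 = 3.771047
Δ = N(d₁) = 0.470159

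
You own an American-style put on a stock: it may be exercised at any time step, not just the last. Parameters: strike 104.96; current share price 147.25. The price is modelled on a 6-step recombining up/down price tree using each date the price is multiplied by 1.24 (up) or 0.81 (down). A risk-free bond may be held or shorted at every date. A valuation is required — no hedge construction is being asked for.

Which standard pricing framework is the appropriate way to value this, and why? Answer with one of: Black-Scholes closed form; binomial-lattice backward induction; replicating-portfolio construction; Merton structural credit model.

framework: binomial-lattice backward induction

Key observation: the put (strike 104.96 on spot 147.25) is American-style on a 6-step discrete price model, so the early-exercise decision at every node requires stepwise backward valuation — a closed form cannot price the exercise right.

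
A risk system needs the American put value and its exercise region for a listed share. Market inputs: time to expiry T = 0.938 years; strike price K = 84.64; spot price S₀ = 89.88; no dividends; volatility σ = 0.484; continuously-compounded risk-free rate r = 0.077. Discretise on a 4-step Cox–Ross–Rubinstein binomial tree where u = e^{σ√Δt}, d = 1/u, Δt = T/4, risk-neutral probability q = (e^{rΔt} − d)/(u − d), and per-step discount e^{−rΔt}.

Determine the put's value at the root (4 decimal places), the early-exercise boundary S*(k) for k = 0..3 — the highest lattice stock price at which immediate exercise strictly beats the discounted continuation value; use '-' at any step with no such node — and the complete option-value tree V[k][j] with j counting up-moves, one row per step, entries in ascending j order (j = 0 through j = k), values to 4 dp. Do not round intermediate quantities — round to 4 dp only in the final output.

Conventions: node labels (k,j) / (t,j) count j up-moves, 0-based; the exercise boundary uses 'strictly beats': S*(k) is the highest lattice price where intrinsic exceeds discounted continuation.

params: Δt=0.23450 u=1.26412 d=0.79106 q=0.48019 e^(-rΔt)=0.98211
t_4 payoffs: 49.4429 28.3949 0.0000 0.0000 0.0000
t_3: node(3,0) S=44.4934 payoff=40.1466 vs cont=38.6320 → 40.1466 [stop]  node(3,1) S=71.1007 payoff=13.5393 vs cont=14.4959 → 14.4959 [wait]  node(3,2) S=113.6193 payoff=0.0000 vs cont=0.0000 → 0.0000 [wait]  node(3,3) S=181.5642 payoff=0.0000 vs cont=0.0000 → 0.0000 [wait]  ⇒ S*(3)=44.4934
t_2: node(2,0) S=56.2451 payoff=28.3949 vs cont=27.3314 → 28.3949 [stop]  node(2,1) S=89.8800 payoff=0.0000 vs cont=7.4003 → 7.4003 [wait]  node(2,2) S=143.6287 payoff=0.0000 vs cont=0.0000 → 0.0000 [wait]  ⇒ S*(2)=56.2451
t_1: node(1,0) S=71.1007 payoff=13.5393 vs cont=17.9858 → 17.9858 [wait]  node(1,1) S=113.6193 payoff=0.0000 vs cont=3.7779 → 3.7779 [wait]  ⇒ S*(1)=-
t_0: node(0,0) S=89.8800 payoff=0.0000 vs cont=10.9636 → 10.9636 [wait]  ⇒ S*(0)=-

price = 10.9636
boundary = - - 56.2451 44.4934
tree:
10.9636
17.9858 3.7779
28.3949 7.4003 0.0000
40.1466 14.4959 0.0000 0.0000
49.4429 28.3949 0.0000 0.0000 0.0000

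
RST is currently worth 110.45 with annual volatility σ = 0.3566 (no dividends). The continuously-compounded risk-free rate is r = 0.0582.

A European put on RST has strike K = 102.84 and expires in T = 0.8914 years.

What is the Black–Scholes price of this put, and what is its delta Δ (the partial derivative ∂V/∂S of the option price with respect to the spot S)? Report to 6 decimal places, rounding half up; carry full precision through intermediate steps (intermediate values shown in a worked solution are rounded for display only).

σ√T = 0.3566·√0.8914 = 0.336680
d₁ = (ln(S/K) + (r+σ²/2)T) / (σ√T) = (ln(110.45/102.84) + (0.0582+0.3566²/2)·0.8914) / 0.336680 = (0.071389 + 0.108556) / 0.336680 = 0.534468
d₂ = d₁ − σ√T = 0.534468 − 0.336680 = 0.197788
e^{−rT} = 0.949443
N(−d₁) = 0.296509,  N(−d₂) = 0.421606
Put price V = K·e^{−rT}·N(−d₂) − S·N(−d₁) = 41.165883 − 32.749407 = 8.416476
Δ = −N(−d₁) = -0.296509

price = 8.416476
Δ = -0.296509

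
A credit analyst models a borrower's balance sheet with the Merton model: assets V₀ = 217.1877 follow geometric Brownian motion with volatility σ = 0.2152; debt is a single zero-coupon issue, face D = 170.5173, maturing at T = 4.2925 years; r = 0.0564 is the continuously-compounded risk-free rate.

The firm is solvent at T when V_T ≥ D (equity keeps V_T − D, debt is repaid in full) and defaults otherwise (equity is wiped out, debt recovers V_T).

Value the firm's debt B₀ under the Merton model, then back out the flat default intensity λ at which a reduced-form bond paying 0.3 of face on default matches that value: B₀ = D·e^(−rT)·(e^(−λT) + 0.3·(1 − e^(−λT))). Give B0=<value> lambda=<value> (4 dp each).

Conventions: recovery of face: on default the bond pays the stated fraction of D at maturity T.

Apply the equity-as-call identities (strike 170.5173, horizon 4.2925 years):
d₁ = [ln(V₀/D) + (r + σ²/2)T] / (σ√T)
   = [ln(217.1877/170.5173) + (0.0564 + 0.5·0.2152²)·4.2925] / (0.2152·√4.2925)
   = [0.241925 + 0.341492] / 0.445859 = 1.308525
d₂ = d₁ − σ√T = 1.308525 − 0.445859 = 0.862666
N(d₁) = 0.904652,  N(d₂) = 0.805839,  e^(−rT) = 0.784980
E₀ = V₀·N(d₁) − D·e^(−rT)·N(d₂)
   = 217.1877·0.904652 − 170.5173·0.784980·0.805839 = 88.615594
B₀ = V₀ − E₀ = 217.1877 − 88.615594 = 128.572106
e^(−λT) = (B₀·e^(rT)/D − 0.3)/(1 − 0.3) = (128.5721·1.273918/170.5173 − 0.3)/0.7 = 0.94364192
λ = −ln(0.94364192)/4.2925 = 0.013514

B0=128.5721 lambda=0.0135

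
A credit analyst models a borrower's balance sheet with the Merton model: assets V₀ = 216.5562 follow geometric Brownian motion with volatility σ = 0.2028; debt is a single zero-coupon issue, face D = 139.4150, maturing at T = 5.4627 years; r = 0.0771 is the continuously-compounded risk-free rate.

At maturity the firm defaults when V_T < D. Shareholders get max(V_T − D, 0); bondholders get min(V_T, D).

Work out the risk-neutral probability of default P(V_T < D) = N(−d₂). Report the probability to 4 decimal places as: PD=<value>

PD=0.0570

Apply the equity-as-call identities (strike 139.4150, horizon 5.4627 years):
d₁ = [ln(V₀/D) + (r + σ²/2)T] / (σ√T)
   = [ln(216.5562/139.4150) + (0.0771 + 0.5·0.2028²)·5.4627] / (0.2028·√5.4627)
   = [0.440395 + 0.533509] / 0.473993 = 2.054681
d₂ = d₁ − σ√T = 2.054681 − 0.473993 = 1.580688
risk-neutral PD = N(−d₂) = N(-1.580688) = 0.056975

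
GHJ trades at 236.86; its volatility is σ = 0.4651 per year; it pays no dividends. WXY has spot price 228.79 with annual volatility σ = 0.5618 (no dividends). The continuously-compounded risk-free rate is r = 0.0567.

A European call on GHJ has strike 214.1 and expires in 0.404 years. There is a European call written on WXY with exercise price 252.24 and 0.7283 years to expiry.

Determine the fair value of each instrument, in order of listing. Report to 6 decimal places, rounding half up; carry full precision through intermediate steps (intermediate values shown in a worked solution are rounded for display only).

price(GHJ call K=214.1) = 42.265231
price(WXY call K=252.24) = 38.277909

[GHJ call K=214.1]
σ√T = 0.4651·√0.404 = 0.295622
d₁ = (ln(S/K) + (r+σ²/2)T) / (σ√T) = (ln(236.86/214.1) + (0.0567+0.4651²/2)·0.404) / 0.295622 = (0.101026 + 0.066603) / 0.295622 = 0.567038
d₂ = d₁ − σ√T = 0.567038 − 0.295622 = 0.271416
e^{−rT} = 0.977354
N(d₁) = 0.714656,  N(d₂) = 0.606964
price = S·N(d₁) − K·e^{−rT}·N(d₂) = 169.273399 − 127.008167 = 42.265231
[WXY call K=252.24]
σ√T = 0.5618·√0.7283 = 0.479443
d₁ = (ln(S/K) + (r+σ²/2)T) / (σ√T) = (ln(228.79/252.24) + (0.0567+0.5618²/2)·0.7283) / 0.479443 = (-0.097576 + 0.156227) / 0.479443 = 0.122331
d₂ = d₁ − σ√T = 0.122331 − 0.479443 = -0.357112
e^{−rT} = 0.959546
N(d₁) = 0.548682,  N(d₂) = 0.360504
price = S·N(d₁) − K·e^{−rT}·N(d₂) = 125.532885 − 87.254976 = 38.277909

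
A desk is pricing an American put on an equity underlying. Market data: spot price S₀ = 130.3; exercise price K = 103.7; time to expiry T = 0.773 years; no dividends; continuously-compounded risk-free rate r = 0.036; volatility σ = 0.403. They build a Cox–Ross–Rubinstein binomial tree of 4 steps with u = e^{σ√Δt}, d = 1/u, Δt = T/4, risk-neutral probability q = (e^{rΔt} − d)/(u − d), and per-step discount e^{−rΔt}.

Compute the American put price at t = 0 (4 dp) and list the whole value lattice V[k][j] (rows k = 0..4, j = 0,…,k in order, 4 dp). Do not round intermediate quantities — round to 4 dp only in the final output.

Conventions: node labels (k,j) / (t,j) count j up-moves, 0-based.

price = 6.2915
tree:
6.2915
10.5046 1.7353
17.1458 3.3311 0.0000
27.1181 6.3944 0.0000 0.0000
39.5515 12.2749 0.0000 0.0000 0.0000

Δt=0.19325, u=1.19382, d=0.83765, q=0.47543, disc=e^(-rΔt)=0.99307
k=4 terminal: V=max(K-S,0) → 39.5515 12.2749 0.0000 0.0000 0.0000
k=3: j=0 S=76.5819 intr=27.1181 cont=26.3992 V=27.1181[EX]; j=1 S=109.1453 intr=0.0000 cont=6.3944 V=6.3944[hold]; j=2 S=155.5550 intr=0.0000 cont=0.0000 V=0.0000[hold]; j=3 S=221.6985 intr=0.0000 cont=0.0000 V=0.0000[hold]
k=2: j=0 S=91.4251 intr=12.2749 cont=17.1458 V=17.1458[hold]; j=1 S=130.3000 intr=0.0000 cont=3.3311 V=3.3311[hold]; j=2 S=185.7049 intr=0.0000 cont=0.0000 V=0.0000[hold]
k=1: j=0 S=109.1453 intr=0.0000 cont=10.5046 V=10.5046[hold]; j=1 S=155.5550 intr=0.0000 cont=1.7353 V=1.7353[hold]
k=0: j=0 S=130.3000 intr=0.0000 cont=6.2915 V=6.2915[hold]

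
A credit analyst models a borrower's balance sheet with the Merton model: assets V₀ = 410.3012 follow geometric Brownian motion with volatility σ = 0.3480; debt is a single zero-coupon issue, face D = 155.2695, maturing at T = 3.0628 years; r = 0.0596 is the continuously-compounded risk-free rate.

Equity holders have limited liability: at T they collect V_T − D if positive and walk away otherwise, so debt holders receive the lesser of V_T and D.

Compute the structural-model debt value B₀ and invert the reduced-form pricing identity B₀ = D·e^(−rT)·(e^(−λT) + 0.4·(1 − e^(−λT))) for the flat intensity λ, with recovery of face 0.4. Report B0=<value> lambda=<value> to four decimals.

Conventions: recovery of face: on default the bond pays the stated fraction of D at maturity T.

B0=127.8477 lambda=0.0064

Apply the equity-as-call identities (strike 155.2695, horizon 3.0628 years):
d₁ = [ln(V₀/D) + (r + σ²/2)T] / (σ√T)
   = [ln(410.3012/155.2695) + (0.0596 + 0.5·0.3480²)·3.0628] / (0.3480·√3.0628)
   = [0.971729 + 0.368002] / 0.609030 = 2.199779
d₂ = d₁ − σ√T = 2.199779 − 0.609030 = 1.590749
N(d₁) = 0.986089,  N(d₂) = 0.944167,  e^(−rT) = 0.833149
E₀ = V₀·N(d₁) − D·e^(−rT)·N(d₂)
   = 410.3012·0.986089 − 155.2695·0.833149·0.944167 = 282.453471
B₀ = V₀ − E₀ = 410.3012 − 282.453471 = 127.847729
e^(−λT) = (B₀·e^(rT)/D − 0.4)/(1 − 0.4) = (127.8477·1.200266/155.2695 − 0.4)/0.6 = 0.98048231
λ = −ln(0.98048231)/3.0628 = 0.006436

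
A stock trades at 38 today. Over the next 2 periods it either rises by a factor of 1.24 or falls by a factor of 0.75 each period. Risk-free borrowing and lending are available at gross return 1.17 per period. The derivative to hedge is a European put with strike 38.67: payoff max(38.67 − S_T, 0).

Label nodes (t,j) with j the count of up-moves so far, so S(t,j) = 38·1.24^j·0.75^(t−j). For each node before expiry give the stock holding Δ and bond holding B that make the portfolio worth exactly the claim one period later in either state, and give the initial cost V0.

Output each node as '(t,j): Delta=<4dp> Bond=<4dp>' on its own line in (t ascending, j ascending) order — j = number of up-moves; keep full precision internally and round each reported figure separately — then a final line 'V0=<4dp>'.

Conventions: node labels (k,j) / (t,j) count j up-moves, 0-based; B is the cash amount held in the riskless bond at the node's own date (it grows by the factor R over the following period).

No-arbitrage ⇒ martingale measure with p* = (R−d)/(u−d) = 0.8571.
Terminal payoffs: V(2,0)=17.2950, V(2,1)=3.3300, V(2,2)=0.0000
(1,0): S=28.5000. Δ = (V_up−V_dn)/(S_up−S_dn) = (3.3300−17.2950)/(35.3400−21.3750) = -1.0000. V = [p*·3.3300 + (1−p*)·17.2950]/1.17 = 4.5513. B = V − Δ·S = 33.0513.
(1,1): S=47.1200. Δ = (V_up−V_dn)/(S_up−S_dn) = (0.0000−3.3300)/(58.4288−35.3400) = -0.1442. V = [p*·0.0000 + (1−p*)·3.3300]/1.17 = 0.4066. B = V − Δ·S = 7.2025.
(0,0): S=38.0000. Δ = (V_up−V_dn)/(S_up−S_dn) = (0.4066−4.5513)/(47.1200−28.5000) = -0.2226. V = [p*·0.4066 + (1−p*)·4.5513]/1.17 = 0.8536. B = V − Δ·S = 9.3121.
Verification: the root portfolio costs Δ(0,0)·S0 + B(0,0) = 0.8536, matching V0.

(0,0): Delta=-0.2226 Bond=9.3121
(1,0): Delta=-1.0000 Bond=33.0513
(1,1): Delta=-0.1442 Bond=7.2025
V0=0.8536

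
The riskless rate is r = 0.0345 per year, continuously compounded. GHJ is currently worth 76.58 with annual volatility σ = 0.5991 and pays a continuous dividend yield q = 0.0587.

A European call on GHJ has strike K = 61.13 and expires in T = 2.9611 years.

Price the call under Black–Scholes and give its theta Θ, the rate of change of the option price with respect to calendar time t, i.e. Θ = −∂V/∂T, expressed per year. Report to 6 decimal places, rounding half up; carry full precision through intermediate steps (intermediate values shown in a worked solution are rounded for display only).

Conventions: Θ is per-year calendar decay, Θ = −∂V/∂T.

price = 28.360848
Θ = -1.442510

σ√T = 0.5991·√2.9611 = 1.030922
d₁ = (ln(S/K) + (r−q+σ²/2)T) / (σ√T) = (ln(76.58/61.13) + (0.0345−0.0587+0.5991²/2)·2.9611) / 1.030922 = (0.225333 + 0.459742) / 1.030922 = 0.664526
d₂ = d₁ − σ√T = 0.664526 − 1.030922 = -0.366396
e^{−rT} = 0.902887
e^{−qT} = 0.840451
N(d₁) = 0.746823,  N(d₂) = 0.357035
Call price V = S·e^{−qT}·N(d₁) − K·e^{−rT}·N(d₂) = 48.066843 − 19.705995 = 28.360848
φ(d₁) = (1/√(2π))·e^{−d₁²/2} = 0.319903
Θ = −S·e^{−qT}·φ(d₁)·σ/(2√T) + q·S·e^{−qT}·N(d₁) − r·K·e^{−rT}·N(d₂) = −3.584177 + 2.821524 − 0.679857 = -1.442510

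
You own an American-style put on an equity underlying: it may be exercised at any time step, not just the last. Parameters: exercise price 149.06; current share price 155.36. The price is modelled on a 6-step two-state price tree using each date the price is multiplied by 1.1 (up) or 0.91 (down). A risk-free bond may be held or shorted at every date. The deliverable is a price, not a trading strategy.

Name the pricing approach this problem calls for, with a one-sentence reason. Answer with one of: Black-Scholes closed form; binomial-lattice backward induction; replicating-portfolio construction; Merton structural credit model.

framework: binomial-lattice backward induction

Key observation: an American put (K = 149.06, S₀ = 155.36) on a 6-date tree has no closed form — the optimal stopping decision is embedded and must be resolved recursively from expiry.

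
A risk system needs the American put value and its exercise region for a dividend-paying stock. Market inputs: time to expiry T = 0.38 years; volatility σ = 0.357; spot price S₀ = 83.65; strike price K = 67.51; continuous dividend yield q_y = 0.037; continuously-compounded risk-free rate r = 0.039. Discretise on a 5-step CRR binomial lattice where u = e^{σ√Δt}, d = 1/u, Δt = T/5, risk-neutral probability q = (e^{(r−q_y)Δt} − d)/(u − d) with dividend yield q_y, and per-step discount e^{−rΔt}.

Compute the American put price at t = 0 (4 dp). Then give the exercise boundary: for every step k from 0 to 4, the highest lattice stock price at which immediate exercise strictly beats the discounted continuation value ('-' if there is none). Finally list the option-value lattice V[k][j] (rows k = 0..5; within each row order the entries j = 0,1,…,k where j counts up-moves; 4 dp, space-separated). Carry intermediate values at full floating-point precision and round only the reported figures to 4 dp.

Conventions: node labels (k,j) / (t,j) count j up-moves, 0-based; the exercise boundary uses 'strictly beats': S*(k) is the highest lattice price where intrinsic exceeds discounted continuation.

price = 1.5656
boundary = - - - - 56.4282
tree:
1.5656
2.6430 0.3903
4.3813 0.7473 0.0000
7.0884 1.4308 0.0000 0.0000
11.0818 2.7397 0.0000 0.0000 0.0000
16.3708 5.2458 0.0000 0.0000 0.0000 0.0000

Δt=0.07600, u=1.10342, d=0.90627, q=0.47619, disc=e^(-rΔt)=0.99704
k=5 terminal: V=max(K-S,0) → 16.3708 5.2458 0.0000 0.0000 0.0000 0.0000
k=4: j=0 S=56.4282 intr=11.0818 cont=11.0405 V=11.0818[EX]; j=1 S=68.7038 intr=0.0000 cont=2.7397 V=2.7397[hold]; j=2 S=83.6500 intr=0.0000 cont=0.0000 V=0.0000[hold]; j=3 S=101.8476 intr=0.0000 cont=0.0000 V=0.0000[hold]; j=4 S=124.0040 intr=0.0000 cont=0.0000 V=0.0000[hold]  S*(4)=56.4282
k=3: j=0 S=62.2642 intr=5.2458 cont=7.0884 V=7.0884[hold]; j=1 S=75.8095 intr=0.0000 cont=1.4308 V=1.4308[hold]; j=2 S=92.3014 intr=0.0000 cont=0.0000 V=0.0000[hold]; j=3 S=112.3811 intr=0.0000 cont=0.0000 V=0.0000[hold]  S*(3)=-
k=2: j=0 S=68.7038 intr=0.0000 cont=4.3813 V=4.3813[hold]; j=1 S=83.6500 intr=0.0000 cont=0.7473 V=0.7473[hold]; j=2 S=101.8476 intr=0.0000 cont=0.0000 V=0.0000[hold]  S*(2)=-
k=1: j=0 S=75.8095 intr=0.0000 cont=2.6430 V=2.6430[hold]; j=1 S=92.3014 intr=0.0000 cont=0.3903 V=0.3903[hold]  S*(1)=-
k=0: j=0 S=83.6500 intr=0.0000 cont=1.5656 V=1.5656[hold]  S*(0)=-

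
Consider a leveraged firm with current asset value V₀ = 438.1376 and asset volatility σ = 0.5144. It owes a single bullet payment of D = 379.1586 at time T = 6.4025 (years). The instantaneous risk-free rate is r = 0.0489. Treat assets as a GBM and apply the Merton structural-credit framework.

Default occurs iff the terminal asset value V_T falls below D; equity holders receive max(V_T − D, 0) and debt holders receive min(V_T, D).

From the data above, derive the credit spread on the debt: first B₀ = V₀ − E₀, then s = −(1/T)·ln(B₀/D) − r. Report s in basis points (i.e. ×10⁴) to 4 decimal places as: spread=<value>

spread=716.1704

Apply the equity-as-call identities (strike 379.1586, horizon 6.4025 years):
d₁ = [ln(V₀/D) + (r + σ²/2)T] / (σ√T)
   = [ln(438.1376/379.1586) + (0.0489 + 0.5·0.5144²)·6.4025] / (0.5144·√6.4025)
   = [0.144578 + 1.160157] / 1.301595 = 1.002413
d₂ = d₁ − σ√T = 1.002413 − 1.301595 = -0.299182
N(d₁) = 0.841928,  N(d₂) = 0.382401,  e^(−rT) = 0.731190
E₀ = V₀·N(d₁) − D·e^(−rT)·N(d₂)
   = 438.1376·0.841928 − 379.1586·0.731190·0.382401 = 262.864689
B₀ = V₀ − E₀ = 438.1376 − 262.864689 = 175.272911
spread = −(1/T)·ln(B₀/D) − r = −(1/6.4025)·ln(175.272911/379.1586) − 0.0489 = 0.07161704
in basis points: 0.07161704 × 10⁴ = 716.1704 bp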